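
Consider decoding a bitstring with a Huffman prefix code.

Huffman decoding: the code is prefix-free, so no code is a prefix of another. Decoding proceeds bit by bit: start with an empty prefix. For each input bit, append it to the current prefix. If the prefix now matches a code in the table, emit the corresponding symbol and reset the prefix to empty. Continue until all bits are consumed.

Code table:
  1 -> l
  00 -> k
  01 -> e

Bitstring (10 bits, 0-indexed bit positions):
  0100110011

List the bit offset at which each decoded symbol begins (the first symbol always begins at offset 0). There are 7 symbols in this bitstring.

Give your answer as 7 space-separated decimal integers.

Bit 0: prefix='0' (no match yet)
Bit 1: prefix='01' -> emit 'e', reset
Bit 2: prefix='0' (no match yet)
Bit 3: prefix='00' -> emit 'k', reset
Bit 4: prefix='1' -> emit 'l', reset
Bit 5: prefix='1' -> emit 'l', reset
Bit 6: prefix='0' (no match yet)
Bit 7: prefix='00' -> emit 'k', reset
Bit 8: prefix='1' -> emit 'l', reset
Bit 9: prefix='1' -> emit 'l', reset

Answer: 0 2 4 5 6 8 9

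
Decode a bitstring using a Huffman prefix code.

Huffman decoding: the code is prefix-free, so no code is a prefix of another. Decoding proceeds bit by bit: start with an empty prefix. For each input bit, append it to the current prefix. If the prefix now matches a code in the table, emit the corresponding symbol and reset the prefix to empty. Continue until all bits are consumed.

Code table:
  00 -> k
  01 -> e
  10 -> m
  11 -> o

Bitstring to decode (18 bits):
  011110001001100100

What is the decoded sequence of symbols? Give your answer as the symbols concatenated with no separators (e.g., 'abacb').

Answer: eomkmemek

Derivation:
Bit 0: prefix='0' (no match yet)
Bit 1: prefix='01' -> emit 'e', reset
Bit 2: prefix='1' (no match yet)
Bit 3: prefix='11' -> emit 'o', reset
Bit 4: prefix='1' (no match yet)
Bit 5: prefix='10' -> emit 'm', reset
Bit 6: prefix='0' (no match yet)
Bit 7: prefix='00' -> emit 'k', reset
Bit 8: prefix='1' (no match yet)
Bit 9: prefix='10' -> emit 'm', reset
Bit 10: prefix='0' (no match yet)
Bit 11: prefix='01' -> emit 'e', reset
Bit 12: prefix='1' (no match yet)
Bit 13: prefix='10' -> emit 'm', reset
Bit 14: prefix='0' (no match yet)
Bit 15: prefix='01' -> emit 'e', reset
Bit 16: prefix='0' (no match yet)
Bit 17: prefix='00' -> emit 'k', reset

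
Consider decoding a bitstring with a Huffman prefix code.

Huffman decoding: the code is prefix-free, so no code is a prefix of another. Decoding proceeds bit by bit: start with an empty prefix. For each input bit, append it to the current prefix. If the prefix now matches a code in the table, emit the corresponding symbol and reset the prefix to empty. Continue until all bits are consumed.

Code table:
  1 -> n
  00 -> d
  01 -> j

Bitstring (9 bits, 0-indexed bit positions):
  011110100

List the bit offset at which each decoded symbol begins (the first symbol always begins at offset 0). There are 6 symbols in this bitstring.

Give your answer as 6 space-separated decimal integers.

Answer: 0 2 3 4 5 7

Derivation:
Bit 0: prefix='0' (no match yet)
Bit 1: prefix='01' -> emit 'j', reset
Bit 2: prefix='1' -> emit 'n', reset
Bit 3: prefix='1' -> emit 'n', reset
Bit 4: prefix='1' -> emit 'n', reset
Bit 5: prefix='0' (no match yet)
Bit 6: prefix='01' -> emit 'j', reset
Bit 7: prefix='0' (no match yet)
Bit 8: prefix='00' -> emit 'd', reset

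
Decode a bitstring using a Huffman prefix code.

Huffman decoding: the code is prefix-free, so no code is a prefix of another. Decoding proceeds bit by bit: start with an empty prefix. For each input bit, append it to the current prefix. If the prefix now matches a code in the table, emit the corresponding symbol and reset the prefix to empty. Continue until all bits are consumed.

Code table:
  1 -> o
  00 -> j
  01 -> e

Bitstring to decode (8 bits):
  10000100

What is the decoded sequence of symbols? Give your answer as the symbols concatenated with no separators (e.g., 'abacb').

Answer: ojjoj

Derivation:
Bit 0: prefix='1' -> emit 'o', reset
Bit 1: prefix='0' (no match yet)
Bit 2: prefix='00' -> emit 'j', reset
Bit 3: prefix='0' (no match yet)
Bit 4: prefix='00' -> emit 'j', reset
Bit 5: prefix='1' -> emit 'o', reset
Bit 6: prefix='0' (no match yet)
Bit 7: prefix='00' -> emit 'j', reset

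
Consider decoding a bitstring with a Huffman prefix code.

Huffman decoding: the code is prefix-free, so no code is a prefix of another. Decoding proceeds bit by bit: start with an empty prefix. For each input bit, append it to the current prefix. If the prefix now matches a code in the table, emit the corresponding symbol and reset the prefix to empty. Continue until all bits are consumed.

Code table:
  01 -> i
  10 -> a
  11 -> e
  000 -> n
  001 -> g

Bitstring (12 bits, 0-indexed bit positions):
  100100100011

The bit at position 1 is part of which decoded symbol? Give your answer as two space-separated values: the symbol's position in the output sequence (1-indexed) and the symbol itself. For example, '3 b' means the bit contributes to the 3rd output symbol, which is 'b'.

Bit 0: prefix='1' (no match yet)
Bit 1: prefix='10' -> emit 'a', reset
Bit 2: prefix='0' (no match yet)
Bit 3: prefix='01' -> emit 'i', reset
Bit 4: prefix='0' (no match yet)
Bit 5: prefix='00' (no match yet)

Answer: 1 a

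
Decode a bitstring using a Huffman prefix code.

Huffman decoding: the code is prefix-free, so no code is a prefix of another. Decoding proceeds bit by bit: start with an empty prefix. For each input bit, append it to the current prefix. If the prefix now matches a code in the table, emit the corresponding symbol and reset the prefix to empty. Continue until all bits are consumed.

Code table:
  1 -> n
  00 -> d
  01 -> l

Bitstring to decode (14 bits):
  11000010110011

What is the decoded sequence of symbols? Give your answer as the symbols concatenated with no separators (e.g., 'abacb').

Answer: nnddnlndnn

Derivation:
Bit 0: prefix='1' -> emit 'n', reset
Bit 1: prefix='1' -> emit 'n', reset
Bit 2: prefix='0' (no match yet)
Bit 3: prefix='00' -> emit 'd', reset
Bit 4: prefix='0' (no match yet)
Bit 5: prefix='00' -> emit 'd', reset
Bit 6: prefix='1' -> emit 'n', reset
Bit 7: prefix='0' (no match yet)
Bit 8: prefix='01' -> emit 'l', reset
Bit 9: prefix='1' -> emit 'n', reset
Bit 10: prefix='0' (no match yet)
Bit 11: prefix='00' -> emit 'd', reset
Bit 12: prefix='1' -> emit 'n', reset
Bit 13: prefix='1' -> emit 'n', reset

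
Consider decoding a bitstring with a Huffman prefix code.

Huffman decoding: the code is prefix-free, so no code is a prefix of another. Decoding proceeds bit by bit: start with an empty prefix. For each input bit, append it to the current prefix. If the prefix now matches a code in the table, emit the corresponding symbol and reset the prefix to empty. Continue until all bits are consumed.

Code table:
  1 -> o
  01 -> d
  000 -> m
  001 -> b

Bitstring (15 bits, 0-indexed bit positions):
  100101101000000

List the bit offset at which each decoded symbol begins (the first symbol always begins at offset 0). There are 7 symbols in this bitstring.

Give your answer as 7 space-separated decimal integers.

Bit 0: prefix='1' -> emit 'o', reset
Bit 1: prefix='0' (no match yet)
Bit 2: prefix='00' (no match yet)
Bit 3: prefix='001' -> emit 'b', reset
Bit 4: prefix='0' (no match yet)
Bit 5: prefix='01' -> emit 'd', reset
Bit 6: prefix='1' -> emit 'o', reset
Bit 7: prefix='0' (no match yet)
Bit 8: prefix='01' -> emit 'd', reset
Bit 9: prefix='0' (no match yet)
Bit 10: prefix='00' (no match yet)
Bit 11: prefix='000' -> emit 'm', reset
Bit 12: prefix='0' (no match yet)
Bit 13: prefix='00' (no match yet)
Bit 14: prefix='000' -> emit 'm', reset

Answer: 0 1 4 6 7 9 12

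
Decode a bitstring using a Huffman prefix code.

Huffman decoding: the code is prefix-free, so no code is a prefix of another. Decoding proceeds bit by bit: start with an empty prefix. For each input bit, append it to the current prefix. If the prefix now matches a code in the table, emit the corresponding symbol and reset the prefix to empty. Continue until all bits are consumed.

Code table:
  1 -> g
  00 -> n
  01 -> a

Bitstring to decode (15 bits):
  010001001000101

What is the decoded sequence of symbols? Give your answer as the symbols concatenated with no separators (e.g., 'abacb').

Bit 0: prefix='0' (no match yet)
Bit 1: prefix='01' -> emit 'a', reset
Bit 2: prefix='0' (no match yet)
Bit 3: prefix='00' -> emit 'n', reset
Bit 4: prefix='0' (no match yet)
Bit 5: prefix='01' -> emit 'a', reset
Bit 6: prefix='0' (no match yet)
Bit 7: prefix='00' -> emit 'n', reset
Bit 8: prefix='1' -> emit 'g', reset
Bit 9: prefix='0' (no match yet)
Bit 10: prefix='00' -> emit 'n', reset
Bit 11: prefix='0' (no match yet)
Bit 12: prefix='01' -> emit 'a', reset
Bit 13: prefix='0' (no match yet)
Bit 14: prefix='01' -> emit 'a', reset

Answer: anangnaa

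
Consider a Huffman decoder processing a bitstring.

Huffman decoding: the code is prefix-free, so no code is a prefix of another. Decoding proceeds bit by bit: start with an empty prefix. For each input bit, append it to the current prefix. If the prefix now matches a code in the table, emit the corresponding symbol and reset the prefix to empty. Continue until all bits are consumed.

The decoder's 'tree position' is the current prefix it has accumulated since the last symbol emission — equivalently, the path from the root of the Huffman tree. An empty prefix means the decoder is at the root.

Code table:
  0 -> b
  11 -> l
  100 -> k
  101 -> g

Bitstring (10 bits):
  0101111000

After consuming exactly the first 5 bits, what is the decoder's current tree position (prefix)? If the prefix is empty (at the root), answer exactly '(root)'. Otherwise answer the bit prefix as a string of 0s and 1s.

Answer: 1

Derivation:
Bit 0: prefix='0' -> emit 'b', reset
Bit 1: prefix='1' (no match yet)
Bit 2: prefix='10' (no match yet)
Bit 3: prefix='101' -> emit 'g', reset
Bit 4: prefix='1' (no match yet)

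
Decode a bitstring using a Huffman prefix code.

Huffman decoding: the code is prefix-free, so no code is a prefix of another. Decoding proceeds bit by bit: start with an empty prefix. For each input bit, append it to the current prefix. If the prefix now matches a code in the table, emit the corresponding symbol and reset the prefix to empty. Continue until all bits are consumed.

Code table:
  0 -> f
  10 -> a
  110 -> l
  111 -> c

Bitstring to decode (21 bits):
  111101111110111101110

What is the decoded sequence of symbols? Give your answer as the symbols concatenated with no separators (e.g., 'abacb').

Bit 0: prefix='1' (no match yet)
Bit 1: prefix='11' (no match yet)
Bit 2: prefix='111' -> emit 'c', reset
Bit 3: prefix='1' (no match yet)
Bit 4: prefix='10' -> emit 'a', reset
Bit 5: prefix='1' (no match yet)
Bit 6: prefix='11' (no match yet)
Bit 7: prefix='111' -> emit 'c', reset
Bit 8: prefix='1' (no match yet)
Bit 9: prefix='11' (no match yet)
Bit 10: prefix='111' -> emit 'c', reset
Bit 11: prefix='0' -> emit 'f', reset
Bit 12: prefix='1' (no match yet)
Bit 13: prefix='11' (no match yet)
Bit 14: prefix='111' -> emit 'c', reset
Bit 15: prefix='1' (no match yet)
Bit 16: prefix='10' -> emit 'a', reset
Bit 17: prefix='1' (no match yet)
Bit 18: prefix='11' (no match yet)
Bit 19: prefix='111' -> emit 'c', reset
Bit 20: prefix='0' -> emit 'f', reset

Answer: caccfcacf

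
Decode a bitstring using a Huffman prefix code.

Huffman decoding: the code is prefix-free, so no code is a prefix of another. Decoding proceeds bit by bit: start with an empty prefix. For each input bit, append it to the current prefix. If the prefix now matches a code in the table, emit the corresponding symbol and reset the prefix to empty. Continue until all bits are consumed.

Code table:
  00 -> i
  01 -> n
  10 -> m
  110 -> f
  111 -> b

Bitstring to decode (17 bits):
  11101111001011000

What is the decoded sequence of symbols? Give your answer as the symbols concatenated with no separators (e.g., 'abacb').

Bit 0: prefix='1' (no match yet)
Bit 1: prefix='11' (no match yet)
Bit 2: prefix='111' -> emit 'b', reset
Bit 3: prefix='0' (no match yet)
Bit 4: prefix='01' -> emit 'n', reset
Bit 5: prefix='1' (no match yet)
Bit 6: prefix='11' (no match yet)
Bit 7: prefix='111' -> emit 'b', reset
Bit 8: prefix='0' (no match yet)
Bit 9: prefix='00' -> emit 'i', reset
Bit 10: prefix='1' (no match yet)
Bit 11: prefix='10' -> emit 'm', reset
Bit 12: prefix='1' (no match yet)
Bit 13: prefix='11' (no match yet)
Bit 14: prefix='110' -> emit 'f', reset
Bit 15: prefix='0' (no match yet)
Bit 16: prefix='00' -> emit 'i', reset

Answer: bnbimfi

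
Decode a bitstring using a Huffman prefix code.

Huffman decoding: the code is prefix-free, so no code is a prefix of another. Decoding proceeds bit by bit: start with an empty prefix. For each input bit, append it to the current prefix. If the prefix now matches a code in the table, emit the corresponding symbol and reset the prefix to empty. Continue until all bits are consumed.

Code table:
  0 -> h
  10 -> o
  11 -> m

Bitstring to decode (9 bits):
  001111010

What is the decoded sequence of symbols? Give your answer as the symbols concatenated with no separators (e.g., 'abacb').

Bit 0: prefix='0' -> emit 'h', reset
Bit 1: prefix='0' -> emit 'h', reset
Bit 2: prefix='1' (no match yet)
Bit 3: prefix='11' -> emit 'm', reset
Bit 4: prefix='1' (no match yet)
Bit 5: prefix='11' -> emit 'm', reset
Bit 6: prefix='0' -> emit 'h', reset
Bit 7: prefix='1' (no match yet)
Bit 8: prefix='10' -> emit 'o', reset

Answer: hhmmho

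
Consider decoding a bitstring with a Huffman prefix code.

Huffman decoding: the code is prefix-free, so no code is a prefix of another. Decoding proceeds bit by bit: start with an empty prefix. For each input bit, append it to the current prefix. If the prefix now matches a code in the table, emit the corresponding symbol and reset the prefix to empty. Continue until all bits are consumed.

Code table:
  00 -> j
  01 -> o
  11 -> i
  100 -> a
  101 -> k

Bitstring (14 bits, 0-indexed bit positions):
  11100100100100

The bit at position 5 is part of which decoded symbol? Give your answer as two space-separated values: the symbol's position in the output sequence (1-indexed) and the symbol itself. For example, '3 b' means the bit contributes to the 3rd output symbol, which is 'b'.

Bit 0: prefix='1' (no match yet)
Bit 1: prefix='11' -> emit 'i', reset
Bit 2: prefix='1' (no match yet)
Bit 3: prefix='10' (no match yet)
Bit 4: prefix='100' -> emit 'a', reset
Bit 5: prefix='1' (no match yet)
Bit 6: prefix='10' (no match yet)
Bit 7: prefix='100' -> emit 'a', reset
Bit 8: prefix='1' (no match yet)
Bit 9: prefix='10' (no match yet)

Answer: 3 a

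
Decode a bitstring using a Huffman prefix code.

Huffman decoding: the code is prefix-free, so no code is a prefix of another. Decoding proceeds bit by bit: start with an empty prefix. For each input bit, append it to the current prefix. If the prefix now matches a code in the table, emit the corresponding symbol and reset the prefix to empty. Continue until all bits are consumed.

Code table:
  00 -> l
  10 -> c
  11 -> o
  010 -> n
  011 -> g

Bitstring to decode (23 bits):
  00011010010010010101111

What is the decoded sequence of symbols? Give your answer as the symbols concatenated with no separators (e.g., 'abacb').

Answer: lgnnnncoo

Derivation:
Bit 0: prefix='0' (no match yet)
Bit 1: prefix='00' -> emit 'l', reset
Bit 2: prefix='0' (no match yet)
Bit 3: prefix='01' (no match yet)
Bit 4: prefix='011' -> emit 'g', reset
Bit 5: prefix='0' (no match yet)
Bit 6: prefix='01' (no match yet)
Bit 7: prefix='010' -> emit 'n', reset
Bit 8: prefix='0' (no match yet)
Bit 9: prefix='01' (no match yet)
Bit 10: prefix='010' -> emit 'n', reset
Bit 11: prefix='0' (no match yet)
Bit 12: prefix='01' (no match yet)
Bit 13: prefix='010' -> emit 'n', reset
Bit 14: prefix='0' (no match yet)
Bit 15: prefix='01' (no match yet)
Bit 16: prefix='010' -> emit 'n', reset
Bit 17: prefix='1' (no match yet)
Bit 18: prefix='10' -> emit 'c', reset
Bit 19: prefix='1' (no match yet)
Bit 20: prefix='11' -> emit 'o', reset
Bit 21: prefix='1' (no match yet)
Bit 22: prefix='11' -> emit 'o', reset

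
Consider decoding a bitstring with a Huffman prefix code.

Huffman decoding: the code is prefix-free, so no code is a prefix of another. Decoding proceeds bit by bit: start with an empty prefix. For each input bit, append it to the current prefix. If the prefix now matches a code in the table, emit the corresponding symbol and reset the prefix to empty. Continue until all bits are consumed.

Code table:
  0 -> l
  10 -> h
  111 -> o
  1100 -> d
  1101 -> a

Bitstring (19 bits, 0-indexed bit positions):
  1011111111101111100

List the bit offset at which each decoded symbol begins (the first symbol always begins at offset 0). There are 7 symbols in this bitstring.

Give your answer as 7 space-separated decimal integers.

Answer: 0 2 5 8 11 12 15

Derivation:
Bit 0: prefix='1' (no match yet)
Bit 1: prefix='10' -> emit 'h', reset
Bit 2: prefix='1' (no match yet)
Bit 3: prefix='11' (no match yet)
Bit 4: prefix='111' -> emit 'o', reset
Bit 5: prefix='1' (no match yet)
Bit 6: prefix='11' (no match yet)
Bit 7: prefix='111' -> emit 'o', reset
Bit 8: prefix='1' (no match yet)
Bit 9: prefix='11' (no match yet)
Bit 10: prefix='111' -> emit 'o', reset
Bit 11: prefix='0' -> emit 'l', reset
Bit 12: prefix='1' (no match yet)
Bit 13: prefix='11' (no match yet)
Bit 14: prefix='111' -> emit 'o', reset
Bit 15: prefix='1' (no match yet)
Bit 16: prefix='11' (no match yet)
Bit 17: prefix='110' (no match yet)
Bit 18: prefix='1100' -> emit 'd', reset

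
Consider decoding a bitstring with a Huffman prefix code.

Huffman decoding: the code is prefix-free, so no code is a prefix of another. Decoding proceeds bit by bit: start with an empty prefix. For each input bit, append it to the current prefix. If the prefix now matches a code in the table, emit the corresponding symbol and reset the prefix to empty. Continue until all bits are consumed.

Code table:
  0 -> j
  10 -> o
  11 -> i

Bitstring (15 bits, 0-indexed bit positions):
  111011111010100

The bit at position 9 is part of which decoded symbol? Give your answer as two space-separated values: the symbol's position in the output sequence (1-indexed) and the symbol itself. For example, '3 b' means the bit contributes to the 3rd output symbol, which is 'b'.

Answer: 5 o

Derivation:
Bit 0: prefix='1' (no match yet)
Bit 1: prefix='11' -> emit 'i', reset
Bit 2: prefix='1' (no match yet)
Bit 3: prefix='10' -> emit 'o', reset
Bit 4: prefix='1' (no match yet)
Bit 5: prefix='11' -> emit 'i', reset
Bit 6: prefix='1' (no match yet)
Bit 7: prefix='11' -> emit 'i', reset
Bit 8: prefix='1' (no match yet)
Bit 9: prefix='10' -> emit 'o', reset
Bit 10: prefix='1' (no match yet)
Bit 11: prefix='10' -> emit 'o', reset
Bit 12: prefix='1' (no match yet)
Bit 13: prefix='10' -> emit 'o', reset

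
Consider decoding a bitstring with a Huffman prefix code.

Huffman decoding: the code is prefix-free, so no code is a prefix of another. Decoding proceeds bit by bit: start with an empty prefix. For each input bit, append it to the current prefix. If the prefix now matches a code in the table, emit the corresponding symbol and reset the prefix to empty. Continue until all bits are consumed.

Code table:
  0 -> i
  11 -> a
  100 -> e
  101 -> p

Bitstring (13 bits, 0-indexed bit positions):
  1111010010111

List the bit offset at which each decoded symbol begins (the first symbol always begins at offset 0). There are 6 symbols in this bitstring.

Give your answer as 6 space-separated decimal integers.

Bit 0: prefix='1' (no match yet)
Bit 1: prefix='11' -> emit 'a', reset
Bit 2: prefix='1' (no match yet)
Bit 3: prefix='11' -> emit 'a', reset
Bit 4: prefix='0' -> emit 'i', reset
Bit 5: prefix='1' (no match yet)
Bit 6: prefix='10' (no match yet)
Bit 7: prefix='100' -> emit 'e', reset
Bit 8: prefix='1' (no match yet)
Bit 9: prefix='10' (no match yet)
Bit 10: prefix='101' -> emit 'p', reset
Bit 11: prefix='1' (no match yet)
Bit 12: prefix='11' -> emit 'a', reset

Answer: 0 2 4 5 8 11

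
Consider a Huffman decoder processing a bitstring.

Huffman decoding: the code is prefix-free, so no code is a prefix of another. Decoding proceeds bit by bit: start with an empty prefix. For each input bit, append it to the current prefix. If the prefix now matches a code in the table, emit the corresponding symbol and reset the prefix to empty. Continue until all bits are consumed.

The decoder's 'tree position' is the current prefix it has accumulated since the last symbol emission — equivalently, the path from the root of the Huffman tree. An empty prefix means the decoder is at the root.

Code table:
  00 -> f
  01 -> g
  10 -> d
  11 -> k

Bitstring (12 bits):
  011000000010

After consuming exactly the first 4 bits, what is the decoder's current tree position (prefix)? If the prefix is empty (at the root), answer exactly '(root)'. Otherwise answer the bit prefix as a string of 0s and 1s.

Answer: (root)

Derivation:
Bit 0: prefix='0' (no match yet)
Bit 1: prefix='01' -> emit 'g', reset
Bit 2: prefix='1' (no match yet)
Bit 3: prefix='10' -> emit 'd', reset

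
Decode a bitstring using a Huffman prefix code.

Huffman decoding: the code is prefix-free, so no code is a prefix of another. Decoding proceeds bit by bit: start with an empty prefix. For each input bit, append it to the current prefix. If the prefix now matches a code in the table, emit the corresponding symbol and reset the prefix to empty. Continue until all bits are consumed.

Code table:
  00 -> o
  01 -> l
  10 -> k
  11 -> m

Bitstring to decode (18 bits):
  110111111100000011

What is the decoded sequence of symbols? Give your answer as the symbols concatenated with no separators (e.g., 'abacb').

Bit 0: prefix='1' (no match yet)
Bit 1: prefix='11' -> emit 'm', reset
Bit 2: prefix='0' (no match yet)
Bit 3: prefix='01' -> emit 'l', reset
Bit 4: prefix='1' (no match yet)
Bit 5: prefix='11' -> emit 'm', reset
Bit 6: prefix='1' (no match yet)
Bit 7: prefix='11' -> emit 'm', reset
Bit 8: prefix='1' (no match yet)
Bit 9: prefix='11' -> emit 'm', reset
Bit 10: prefix='0' (no match yet)
Bit 11: prefix='00' -> emit 'o', reset
Bit 12: prefix='0' (no match yet)
Bit 13: prefix='00' -> emit 'o', reset
Bit 14: prefix='0' (no match yet)
Bit 15: prefix='00' -> emit 'o', reset
Bit 16: prefix='1' (no match yet)
Bit 17: prefix='11' -> emit 'm', reset

Answer: mlmmmooom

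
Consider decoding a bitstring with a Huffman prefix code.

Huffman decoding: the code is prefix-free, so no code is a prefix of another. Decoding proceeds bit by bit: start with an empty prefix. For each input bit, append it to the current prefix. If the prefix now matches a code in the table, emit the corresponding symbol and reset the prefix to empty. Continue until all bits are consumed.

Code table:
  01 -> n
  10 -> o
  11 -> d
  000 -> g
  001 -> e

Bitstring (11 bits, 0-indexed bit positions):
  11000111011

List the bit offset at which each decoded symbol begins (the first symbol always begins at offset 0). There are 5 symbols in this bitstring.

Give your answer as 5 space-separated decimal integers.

Bit 0: prefix='1' (no match yet)
Bit 1: prefix='11' -> emit 'd', reset
Bit 2: prefix='0' (no match yet)
Bit 3: prefix='00' (no match yet)
Bit 4: prefix='000' -> emit 'g', reset
Bit 5: prefix='1' (no match yet)
Bit 6: prefix='11' -> emit 'd', reset
Bit 7: prefix='1' (no match yet)
Bit 8: prefix='10' -> emit 'o', reset
Bit 9: prefix='1' (no match yet)
Bit 10: prefix='11' -> emit 'd', reset

Answer: 0 2 5 7 9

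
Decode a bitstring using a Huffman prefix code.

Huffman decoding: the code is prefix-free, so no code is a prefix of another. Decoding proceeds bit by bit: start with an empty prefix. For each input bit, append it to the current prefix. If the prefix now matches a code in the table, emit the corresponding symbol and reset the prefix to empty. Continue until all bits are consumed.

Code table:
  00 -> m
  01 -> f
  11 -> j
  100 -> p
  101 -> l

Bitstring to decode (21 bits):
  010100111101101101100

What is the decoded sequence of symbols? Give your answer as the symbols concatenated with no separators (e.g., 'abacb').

Answer: ffmjjfllp

Derivation:
Bit 0: prefix='0' (no match yet)
Bit 1: prefix='01' -> emit 'f', reset
Bit 2: prefix='0' (no match yet)
Bit 3: prefix='01' -> emit 'f', reset
Bit 4: prefix='0' (no match yet)
Bit 5: prefix='00' -> emit 'm', reset
Bit 6: prefix='1' (no match yet)
Bit 7: prefix='11' -> emit 'j', reset
Bit 8: prefix='1' (no match yet)
Bit 9: prefix='11' -> emit 'j', reset
Bit 10: prefix='0' (no match yet)
Bit 11: prefix='01' -> emit 'f', reset
Bit 12: prefix='1' (no match yet)
Bit 13: prefix='10' (no match yet)
Bit 14: prefix='101' -> emit 'l', reset
Bit 15: prefix='1' (no match yet)
Bit 16: prefix='10' (no match yet)
Bit 17: prefix='101' -> emit 'l', reset
Bit 18: prefix='1' (no match yet)
Bit 19: prefix='10' (no match yet)
Bit 20: prefix='100' -> emit 'p', reset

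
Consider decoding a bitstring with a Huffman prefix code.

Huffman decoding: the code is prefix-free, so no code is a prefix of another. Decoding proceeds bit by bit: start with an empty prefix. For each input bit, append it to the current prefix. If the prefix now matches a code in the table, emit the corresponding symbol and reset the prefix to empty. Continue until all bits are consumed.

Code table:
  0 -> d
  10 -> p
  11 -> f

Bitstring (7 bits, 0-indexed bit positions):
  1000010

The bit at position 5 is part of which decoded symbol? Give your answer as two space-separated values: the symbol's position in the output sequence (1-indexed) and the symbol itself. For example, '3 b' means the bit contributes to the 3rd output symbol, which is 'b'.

Answer: 5 p

Derivation:
Bit 0: prefix='1' (no match yet)
Bit 1: prefix='10' -> emit 'p', reset
Bit 2: prefix='0' -> emit 'd', reset
Bit 3: prefix='0' -> emit 'd', reset
Bit 4: prefix='0' -> emit 'd', reset
Bit 5: prefix='1' (no match yet)
Bit 6: prefix='10' -> emit 'p', reset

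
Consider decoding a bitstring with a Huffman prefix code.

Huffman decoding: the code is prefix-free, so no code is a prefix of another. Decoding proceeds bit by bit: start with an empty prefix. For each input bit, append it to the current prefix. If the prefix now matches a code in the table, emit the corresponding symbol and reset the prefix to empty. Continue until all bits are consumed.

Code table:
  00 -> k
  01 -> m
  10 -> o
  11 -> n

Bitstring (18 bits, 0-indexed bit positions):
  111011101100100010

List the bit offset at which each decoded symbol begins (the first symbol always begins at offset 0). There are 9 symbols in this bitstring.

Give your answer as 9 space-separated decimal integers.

Answer: 0 2 4 6 8 10 12 14 16

Derivation:
Bit 0: prefix='1' (no match yet)
Bit 1: prefix='11' -> emit 'n', reset
Bit 2: prefix='1' (no match yet)
Bit 3: prefix='10' -> emit 'o', reset
Bit 4: prefix='1' (no match yet)
Bit 5: prefix='11' -> emit 'n', reset
Bit 6: prefix='1' (no match yet)
Bit 7: prefix='10' -> emit 'o', reset
Bit 8: prefix='1' (no match yet)
Bit 9: prefix='11' -> emit 'n', reset
Bit 10: prefix='0' (no match yet)
Bit 11: prefix='00' -> emit 'k', reset
Bit 12: prefix='1' (no match yet)
Bit 13: prefix='10' -> emit 'o', reset
Bit 14: prefix='0' (no match yet)
Bit 15: prefix='00' -> emit 'k', reset
Bit 16: prefix='1' (no match yet)
Bit 17: prefix='10' -> emit 'o', reset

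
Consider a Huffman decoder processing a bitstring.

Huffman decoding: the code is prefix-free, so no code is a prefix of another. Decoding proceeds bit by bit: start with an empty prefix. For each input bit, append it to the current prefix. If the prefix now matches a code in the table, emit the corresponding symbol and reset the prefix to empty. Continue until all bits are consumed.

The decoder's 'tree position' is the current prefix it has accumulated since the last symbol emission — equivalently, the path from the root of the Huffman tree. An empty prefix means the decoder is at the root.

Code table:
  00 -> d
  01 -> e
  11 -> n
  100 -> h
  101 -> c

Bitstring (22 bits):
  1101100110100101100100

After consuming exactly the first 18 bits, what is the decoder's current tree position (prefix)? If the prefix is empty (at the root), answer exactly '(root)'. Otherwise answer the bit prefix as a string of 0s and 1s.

Answer: 10

Derivation:
Bit 0: prefix='1' (no match yet)
Bit 1: prefix='11' -> emit 'n', reset
Bit 2: prefix='0' (no match yet)
Bit 3: prefix='01' -> emit 'e', reset
Bit 4: prefix='1' (no match yet)
Bit 5: prefix='10' (no match yet)
Bit 6: prefix='100' -> emit 'h', reset
Bit 7: prefix='1' (no match yet)
Bit 8: prefix='11' -> emit 'n', reset
Bit 9: prefix='0' (no match yet)
Bit 10: prefix='01' -> emit 'e', reset
Bit 11: prefix='0' (no match yet)
Bit 12: prefix='00' -> emit 'd', reset
Bit 13: prefix='1' (no match yet)
Bit 14: prefix='10' (no match yet)
Bit 15: prefix='101' -> emit 'c', reset
Bit 16: prefix='1' (no match yet)
Bit 17: prefix='10' (no match yet)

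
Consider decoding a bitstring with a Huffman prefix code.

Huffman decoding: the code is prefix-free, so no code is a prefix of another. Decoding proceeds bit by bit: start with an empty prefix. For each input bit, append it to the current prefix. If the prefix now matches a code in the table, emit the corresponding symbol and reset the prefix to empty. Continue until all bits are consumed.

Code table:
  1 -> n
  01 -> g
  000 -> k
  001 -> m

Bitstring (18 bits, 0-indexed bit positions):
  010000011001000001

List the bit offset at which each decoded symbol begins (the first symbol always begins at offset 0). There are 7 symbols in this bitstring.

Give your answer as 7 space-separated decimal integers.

Answer: 0 2 5 8 9 12 15

Derivation:
Bit 0: prefix='0' (no match yet)
Bit 1: prefix='01' -> emit 'g', reset
Bit 2: prefix='0' (no match yet)
Bit 3: prefix='00' (no match yet)
Bit 4: prefix='000' -> emit 'k', reset
Bit 5: prefix='0' (no match yet)
Bit 6: prefix='00' (no match yet)
Bit 7: prefix='001' -> emit 'm', reset
Bit 8: prefix='1' -> emit 'n', reset
Bit 9: prefix='0' (no match yet)
Bit 10: prefix='00' (no match yet)
Bit 11: prefix='001' -> emit 'm', reset
Bit 12: prefix='0' (no match yet)
Bit 13: prefix='00' (no match yet)
Bit 14: prefix='000' -> emit 'k', reset
Bit 15: prefix='0' (no match yet)
Bit 16: prefix='00' (no match yet)
Bit 17: prefix='001' -> emit 'm', reset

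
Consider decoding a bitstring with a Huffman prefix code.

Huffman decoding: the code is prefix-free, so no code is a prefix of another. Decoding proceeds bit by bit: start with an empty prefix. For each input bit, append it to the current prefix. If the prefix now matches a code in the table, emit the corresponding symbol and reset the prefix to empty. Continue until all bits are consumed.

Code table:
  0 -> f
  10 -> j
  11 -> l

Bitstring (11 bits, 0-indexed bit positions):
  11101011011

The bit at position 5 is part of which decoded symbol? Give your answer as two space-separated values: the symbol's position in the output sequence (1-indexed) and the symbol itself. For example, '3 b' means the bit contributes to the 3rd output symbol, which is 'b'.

Answer: 3 j

Derivation:
Bit 0: prefix='1' (no match yet)
Bit 1: prefix='11' -> emit 'l', reset
Bit 2: prefix='1' (no match yet)
Bit 3: prefix='10' -> emit 'j', reset
Bit 4: prefix='1' (no match yet)
Bit 5: prefix='10' -> emit 'j', reset
Bit 6: prefix='1' (no match yet)
Bit 7: prefix='11' -> emit 'l', reset
Bit 8: prefix='0' -> emit 'f', reset
Bit 9: prefix='1' (no match yet)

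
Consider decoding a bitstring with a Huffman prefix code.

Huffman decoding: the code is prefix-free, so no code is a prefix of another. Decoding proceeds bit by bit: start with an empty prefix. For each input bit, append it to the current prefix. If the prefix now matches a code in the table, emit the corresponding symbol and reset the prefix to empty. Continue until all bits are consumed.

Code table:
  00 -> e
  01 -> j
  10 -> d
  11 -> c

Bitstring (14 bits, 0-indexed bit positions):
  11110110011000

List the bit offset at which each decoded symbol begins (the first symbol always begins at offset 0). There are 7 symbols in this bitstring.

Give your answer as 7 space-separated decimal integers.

Answer: 0 2 4 6 8 10 12

Derivation:
Bit 0: prefix='1' (no match yet)
Bit 1: prefix='11' -> emit 'c', reset
Bit 2: prefix='1' (no match yet)
Bit 3: prefix='11' -> emit 'c', reset
Bit 4: prefix='0' (no match yet)
Bit 5: prefix='01' -> emit 'j', reset
Bit 6: prefix='1' (no match yet)
Bit 7: prefix='10' -> emit 'd', reset
Bit 8: prefix='0' (no match yet)
Bit 9: prefix='01' -> emit 'j', reset
Bit 10: prefix='1' (no match yet)
Bit 11: prefix='10' -> emit 'd', reset
Bit 12: prefix='0' (no match yet)
Bit 13: prefix='00' -> emit 'e', reset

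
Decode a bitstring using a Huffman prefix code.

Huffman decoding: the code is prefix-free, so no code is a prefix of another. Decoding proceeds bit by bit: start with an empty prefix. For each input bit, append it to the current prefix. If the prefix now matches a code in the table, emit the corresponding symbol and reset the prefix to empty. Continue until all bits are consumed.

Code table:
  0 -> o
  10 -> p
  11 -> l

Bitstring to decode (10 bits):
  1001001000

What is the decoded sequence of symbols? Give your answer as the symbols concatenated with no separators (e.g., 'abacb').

Bit 0: prefix='1' (no match yet)
Bit 1: prefix='10' -> emit 'p', reset
Bit 2: prefix='0' -> emit 'o', reset
Bit 3: prefix='1' (no match yet)
Bit 4: prefix='10' -> emit 'p', reset
Bit 5: prefix='0' -> emit 'o', reset
Bit 6: prefix='1' (no match yet)
Bit 7: prefix='10' -> emit 'p', reset
Bit 8: prefix='0' -> emit 'o', reset
Bit 9: prefix='0' -> emit 'o', reset

Answer: popopoo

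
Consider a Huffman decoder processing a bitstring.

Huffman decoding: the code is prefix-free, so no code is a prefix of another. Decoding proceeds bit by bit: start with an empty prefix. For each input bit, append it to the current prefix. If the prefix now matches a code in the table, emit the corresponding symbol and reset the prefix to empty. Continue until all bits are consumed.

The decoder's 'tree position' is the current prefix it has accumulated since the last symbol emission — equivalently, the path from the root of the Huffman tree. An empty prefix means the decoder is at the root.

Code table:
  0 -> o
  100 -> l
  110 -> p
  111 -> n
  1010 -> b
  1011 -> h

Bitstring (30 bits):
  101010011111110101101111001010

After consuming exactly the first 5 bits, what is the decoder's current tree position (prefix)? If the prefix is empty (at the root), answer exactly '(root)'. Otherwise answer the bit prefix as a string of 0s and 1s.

Answer: 1

Derivation:
Bit 0: prefix='1' (no match yet)
Bit 1: prefix='10' (no match yet)
Bit 2: prefix='101' (no match yet)
Bit 3: prefix='1010' -> emit 'b', reset
Bit 4: prefix='1' (no match yet)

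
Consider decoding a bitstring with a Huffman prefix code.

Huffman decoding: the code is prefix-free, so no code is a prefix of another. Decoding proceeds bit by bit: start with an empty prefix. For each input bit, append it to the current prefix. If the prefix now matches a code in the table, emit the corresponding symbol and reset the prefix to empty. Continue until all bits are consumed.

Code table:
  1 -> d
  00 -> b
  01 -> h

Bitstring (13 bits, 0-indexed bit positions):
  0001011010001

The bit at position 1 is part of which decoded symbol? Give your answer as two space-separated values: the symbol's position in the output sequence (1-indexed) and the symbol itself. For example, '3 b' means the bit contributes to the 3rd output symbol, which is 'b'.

Bit 0: prefix='0' (no match yet)
Bit 1: prefix='00' -> emit 'b', reset
Bit 2: prefix='0' (no match yet)
Bit 3: prefix='01' -> emit 'h', reset
Bit 4: prefix='0' (no match yet)
Bit 5: prefix='01' -> emit 'h', reset

Answer: 1 b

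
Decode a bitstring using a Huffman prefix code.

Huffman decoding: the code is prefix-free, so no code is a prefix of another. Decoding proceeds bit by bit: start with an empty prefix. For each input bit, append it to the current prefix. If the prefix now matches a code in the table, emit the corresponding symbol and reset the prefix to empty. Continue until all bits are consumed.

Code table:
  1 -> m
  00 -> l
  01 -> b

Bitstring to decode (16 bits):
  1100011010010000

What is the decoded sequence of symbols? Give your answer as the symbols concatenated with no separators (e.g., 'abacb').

Bit 0: prefix='1' -> emit 'm', reset
Bit 1: prefix='1' -> emit 'm', reset
Bit 2: prefix='0' (no match yet)
Bit 3: prefix='00' -> emit 'l', reset
Bit 4: prefix='0' (no match yet)
Bit 5: prefix='01' -> emit 'b', reset
Bit 6: prefix='1' -> emit 'm', reset
Bit 7: prefix='0' (no match yet)
Bit 8: prefix='01' -> emit 'b', reset
Bit 9: prefix='0' (no match yet)
Bit 10: prefix='00' -> emit 'l', reset
Bit 11: prefix='1' -> emit 'm', reset
Bit 12: prefix='0' (no match yet)
Bit 13: prefix='00' -> emit 'l', reset
Bit 14: prefix='0' (no match yet)
Bit 15: prefix='00' -> emit 'l', reset

Answer: mmlbmblmll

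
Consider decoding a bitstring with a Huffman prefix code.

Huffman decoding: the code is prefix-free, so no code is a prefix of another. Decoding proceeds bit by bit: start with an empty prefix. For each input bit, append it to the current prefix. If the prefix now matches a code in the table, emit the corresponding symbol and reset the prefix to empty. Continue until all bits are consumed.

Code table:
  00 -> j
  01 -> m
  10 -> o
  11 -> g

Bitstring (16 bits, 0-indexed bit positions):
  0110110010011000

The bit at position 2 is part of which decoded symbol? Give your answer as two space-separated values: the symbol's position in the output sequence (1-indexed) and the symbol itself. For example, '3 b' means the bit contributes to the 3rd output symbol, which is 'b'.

Bit 0: prefix='0' (no match yet)
Bit 1: prefix='01' -> emit 'm', reset
Bit 2: prefix='1' (no match yet)
Bit 3: prefix='10' -> emit 'o', reset
Bit 4: prefix='1' (no match yet)
Bit 5: prefix='11' -> emit 'g', reset
Bit 6: prefix='0' (no match yet)

Answer: 2 o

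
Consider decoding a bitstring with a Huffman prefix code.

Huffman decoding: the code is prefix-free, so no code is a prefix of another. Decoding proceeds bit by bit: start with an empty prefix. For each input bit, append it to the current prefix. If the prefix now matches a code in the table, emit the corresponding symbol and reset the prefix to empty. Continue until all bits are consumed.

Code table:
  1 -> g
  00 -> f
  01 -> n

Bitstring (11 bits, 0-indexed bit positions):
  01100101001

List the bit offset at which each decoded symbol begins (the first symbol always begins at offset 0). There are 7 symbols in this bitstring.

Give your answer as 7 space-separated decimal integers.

Answer: 0 2 3 5 6 8 10

Derivation:
Bit 0: prefix='0' (no match yet)
Bit 1: prefix='01' -> emit 'n', reset
Bit 2: prefix='1' -> emit 'g', reset
Bit 3: prefix='0' (no match yet)
Bit 4: prefix='00' -> emit 'f', reset
Bit 5: prefix='1' -> emit 'g', reset
Bit 6: prefix='0' (no match yet)
Bit 7: prefix='01' -> emit 'n', reset
Bit 8: prefix='0' (no match yet)
Bit 9: prefix='00' -> emit 'f', reset
Bit 10: prefix='1' -> emit 'g', reset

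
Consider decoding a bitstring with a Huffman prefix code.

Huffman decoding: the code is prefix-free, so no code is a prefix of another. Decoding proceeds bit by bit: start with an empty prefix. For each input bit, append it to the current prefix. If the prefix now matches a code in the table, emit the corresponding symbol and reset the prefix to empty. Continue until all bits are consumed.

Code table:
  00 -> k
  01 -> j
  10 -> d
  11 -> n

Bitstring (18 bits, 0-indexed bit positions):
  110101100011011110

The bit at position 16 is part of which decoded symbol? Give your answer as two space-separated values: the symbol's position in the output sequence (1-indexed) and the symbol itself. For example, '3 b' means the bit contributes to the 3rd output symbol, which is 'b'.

Answer: 9 d

Derivation:
Bit 0: prefix='1' (no match yet)
Bit 1: prefix='11' -> emit 'n', reset
Bit 2: prefix='0' (no match yet)
Bit 3: prefix='01' -> emit 'j', reset
Bit 4: prefix='0' (no match yet)
Bit 5: prefix='01' -> emit 'j', reset
Bit 6: prefix='1' (no match yet)
Bit 7: prefix='10' -> emit 'd', reset
Bit 8: prefix='0' (no match yet)
Bit 9: prefix='00' -> emit 'k', reset
Bit 10: prefix='1' (no match yet)
Bit 11: prefix='11' -> emit 'n', reset
Bit 12: prefix='0' (no match yet)
Bit 13: prefix='01' -> emit 'j', reset
Bit 14: prefix='1' (no match yet)
Bit 15: prefix='11' -> emit 'n', reset
Bit 16: prefix='1' (no match yet)
Bit 17: prefix='10' -> emit 'd', reset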